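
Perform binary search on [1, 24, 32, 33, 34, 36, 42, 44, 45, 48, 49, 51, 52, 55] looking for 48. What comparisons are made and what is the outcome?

Binary search for 48 in [1, 24, 32, 33, 34, 36, 42, 44, 45, 48, 49, 51, 52, 55]:

lo=0, hi=13, mid=6, arr[mid]=42 -> 42 < 48, search right half
lo=7, hi=13, mid=10, arr[mid]=49 -> 49 > 48, search left half
lo=7, hi=9, mid=8, arr[mid]=45 -> 45 < 48, search right half
lo=9, hi=9, mid=9, arr[mid]=48 -> Found target at index 9!

Binary search finds 48 at index 9 after 4 comparisons. The search repeatedly halves the search space by comparing with the middle element.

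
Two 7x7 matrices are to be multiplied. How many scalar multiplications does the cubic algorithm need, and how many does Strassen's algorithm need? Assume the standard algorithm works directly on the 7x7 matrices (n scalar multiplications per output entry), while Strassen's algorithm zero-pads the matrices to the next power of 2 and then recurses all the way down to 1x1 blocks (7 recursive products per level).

Matrix multiplication for 7x7 matrices:

Strassen's algorithm requires power-of-2 dimensions. Pad 7x7 to 8x8 (next power of 2).

Standard algorithm: 7^3 = 343 multiplications
Strassen's algorithm: 7^(log2(8)) = 7^3 = 343 multiplications
Savings: 343 - 343 = 0 multiplications

Standard: 343 multiplications (7^3). Strassen: 343 multiplications (7^3, after padding to 8x8). Strassen reduces 8 recursive multiplications to 7 at each level.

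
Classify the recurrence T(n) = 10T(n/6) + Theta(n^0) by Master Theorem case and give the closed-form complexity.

Master Theorem for T(n) = 10T(n/6) + O(n^0):

a = 10, b = 6, c = 0
log_b(a) = log_6(10) = 1.2851

Case 1: c = 0 < log_6(10) = 1.2851
T(n) = O(n^(log_6 10))

For T(n) = 10T(n/6) + O(n^0): log_6(10) = 1.2851. This is Case 1 of the Master Theorem (c < log_b(a), work dominated by leaves), giving O(n^(log_6 10)).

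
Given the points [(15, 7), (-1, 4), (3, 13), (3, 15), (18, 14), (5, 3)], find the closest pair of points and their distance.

Computing all pairwise distances among 6 points:

d((15, 7), (-1, 4)) = 16.2788
d((15, 7), (3, 13)) = 13.4164
d((15, 7), (3, 15)) = 14.4222
d((15, 7), (18, 14)) = 7.6158
d((15, 7), (5, 3)) = 10.7703
d((-1, 4), (3, 13)) = 9.8489
d((-1, 4), (3, 15)) = 11.7047
d((-1, 4), (18, 14)) = 21.4709
d((-1, 4), (5, 3)) = 6.0828
d((3, 13), (3, 15)) = 2.0 <-- minimum
d((3, 13), (18, 14)) = 15.0333
d((3, 13), (5, 3)) = 10.198
d((3, 15), (18, 14)) = 15.0333
d((3, 15), (5, 3)) = 12.1655
d((18, 14), (5, 3)) = 17.0294

Closest pair: (3, 13) and (3, 15) with distance 2.0

The closest pair is (3, 13) and (3, 15) with Euclidean distance 2.0. For 6 points, brute-force pairwise comparison is shown above. For large n, the divide-and-conquer algorithm (sort by x, recurse on halves, check the dividing strip) achieves O(n log n).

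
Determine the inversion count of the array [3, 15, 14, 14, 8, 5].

Finding inversions in [3, 15, 14, 14, 8, 5]:

(1, 2): arr[1]=15 > arr[2]=14
(1, 3): arr[1]=15 > arr[3]=14
(1, 4): arr[1]=15 > arr[4]=8
(1, 5): arr[1]=15 > arr[5]=5
(2, 4): arr[2]=14 > arr[4]=8
(2, 5): arr[2]=14 > arr[5]=5
(3, 4): arr[3]=14 > arr[4]=8
(3, 5): arr[3]=14 > arr[5]=5
(4, 5): arr[4]=8 > arr[5]=5

Total inversions: 9

The array has 9 inversion(s): (1,2), (1,3), (1,4), (1,5), (2,4), (2,5), (3,4), (3,5), (4,5). Each pair (i,j) satisfies i < j and arr[i] > arr[j].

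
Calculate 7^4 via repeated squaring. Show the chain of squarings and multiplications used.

Computing 7^4 by squaring (build up from 7^1; each line after the first costs one multiplication):

7^1 = 7
7^2 = (7^1)^2 = 7^2 = 49
7^4 = (7^2)^2 = 49^2 = 2401

Result: 2401
Multiplications needed: 2 (2 lines after 7^1)

7^4 = 2401. Using exponentiation by squaring, this requires 2 multiplications. The key idea: if the exponent is even, square the half-power; if odd, multiply by the base once.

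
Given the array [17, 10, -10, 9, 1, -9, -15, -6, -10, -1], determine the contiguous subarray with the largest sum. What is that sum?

Using Kadane's algorithm on [17, 10, -10, 9, 1, -9, -15, -6, -10, -1]:

Scanning through the array:
Position 1 (value 10): max_ending_here = 27, max_so_far = 27
Position 2 (value -10): max_ending_here = 17, max_so_far = 27
Position 3 (value 9): max_ending_here = 26, max_so_far = 27
Position 4 (value 1): max_ending_here = 27, max_so_far = 27
Position 5 (value -9): max_ending_here = 18, max_so_far = 27
Position 6 (value -15): max_ending_here = 3, max_so_far = 27
Position 7 (value -6): max_ending_here = -3, max_so_far = 27
Position 8 (value -10): max_ending_here = -10, max_so_far = 27
Position 9 (value -1): max_ending_here = -1, max_so_far = 27

Maximum subarray: [17, 10]
Maximum sum: 27

The maximum subarray is [17, 10] with sum 27. This subarray runs from index 0 to index 1.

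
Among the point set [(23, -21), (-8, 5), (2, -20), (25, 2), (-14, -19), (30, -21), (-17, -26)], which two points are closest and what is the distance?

Computing all pairwise distances among 7 points:

d((23, -21), (-8, 5)) = 40.4599
d((23, -21), (2, -20)) = 21.0238
d((23, -21), (25, 2)) = 23.0868
d((23, -21), (-14, -19)) = 37.054
d((23, -21), (30, -21)) = 7.0 <-- minimum
d((23, -21), (-17, -26)) = 40.3113
d((-8, 5), (2, -20)) = 26.9258
d((-8, 5), (25, 2)) = 33.1361
d((-8, 5), (-14, -19)) = 24.7386
d((-8, 5), (30, -21)) = 46.0435
d((-8, 5), (-17, -26)) = 32.28
d((2, -20), (25, 2)) = 31.8277
d((2, -20), (-14, -19)) = 16.0312
d((2, -20), (30, -21)) = 28.0179
d((2, -20), (-17, -26)) = 19.9249
d((25, 2), (-14, -19)) = 44.2945
d((25, 2), (30, -21)) = 23.5372
d((25, 2), (-17, -26)) = 50.4777
d((-14, -19), (30, -21)) = 44.0454
d((-14, -19), (-17, -26)) = 7.6158
d((30, -21), (-17, -26)) = 47.2652

Closest pair: (23, -21) and (30, -21) with distance 7.0

The closest pair is (23, -21) and (30, -21) with Euclidean distance 7.0. For 7 points, brute-force pairwise comparison is shown above. For large n, the divide-and-conquer algorithm (sort by x, recurse on halves, check the dividing strip) achieves O(n log n).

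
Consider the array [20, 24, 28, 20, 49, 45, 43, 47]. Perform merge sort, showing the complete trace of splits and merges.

Merge sort trace:

Split: [20, 24, 28, 20, 49, 45, 43, 47] -> [20, 24, 28, 20] and [49, 45, 43, 47]
  Split: [20, 24, 28, 20] -> [20, 24] and [28, 20]
    Split: [20, 24] -> [20] and [24]
    Merge: [20] + [24] -> [20, 24]
    Split: [28, 20] -> [28] and [20]
    Merge: [28] + [20] -> [20, 28]
  Merge: [20, 24] + [20, 28] -> [20, 20, 24, 28]
  Split: [49, 45, 43, 47] -> [49, 45] and [43, 47]
    Split: [49, 45] -> [49] and [45]
    Merge: [49] + [45] -> [45, 49]
    Split: [43, 47] -> [43] and [47]
    Merge: [43] + [47] -> [43, 47]
  Merge: [45, 49] + [43, 47] -> [43, 45, 47, 49]
Merge: [20, 20, 24, 28] + [43, 45, 47, 49] -> [20, 20, 24, 28, 43, 45, 47, 49]

Final sorted array: [20, 20, 24, 28, 43, 45, 47, 49]

The merge sort proceeds by recursively splitting the array and merging sorted halves.
After all merges, the sorted array is [20, 20, 24, 28, 43, 45, 47, 49].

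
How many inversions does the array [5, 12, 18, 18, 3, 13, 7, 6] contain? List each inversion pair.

Finding inversions in [5, 12, 18, 18, 3, 13, 7, 6]:

(0, 4): arr[0]=5 > arr[4]=3
(1, 4): arr[1]=12 > arr[4]=3
(1, 6): arr[1]=12 > arr[6]=7
(1, 7): arr[1]=12 > arr[7]=6
(2, 4): arr[2]=18 > arr[4]=3
(2, 5): arr[2]=18 > arr[5]=13
(2, 6): arr[2]=18 > arr[6]=7
(2, 7): arr[2]=18 > arr[7]=6
(3, 4): arr[3]=18 > arr[4]=3
(3, 5): arr[3]=18 > arr[5]=13
(3, 6): arr[3]=18 > arr[6]=7
(3, 7): arr[3]=18 > arr[7]=6
(5, 6): arr[5]=13 > arr[6]=7
(5, 7): arr[5]=13 > arr[7]=6
(6, 7): arr[6]=7 > arr[7]=6

Total inversions: 15

The array has 15 inversion(s): (0,4), (1,4), (1,6), (1,7), (2,4), (2,5), (2,6), (2,7), (3,4), (3,5), (3,6), (3,7), (5,6), (5,7), (6,7). Each pair (i,j) satisfies i < j and arr[i] > arr[j].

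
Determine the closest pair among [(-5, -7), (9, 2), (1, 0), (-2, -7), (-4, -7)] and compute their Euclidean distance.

Computing all pairwise distances among 5 points:

d((-5, -7), (9, 2)) = 16.6433
d((-5, -7), (1, 0)) = 9.2195
d((-5, -7), (-2, -7)) = 3.0
d((-5, -7), (-4, -7)) = 1.0 <-- minimum
d((9, 2), (1, 0)) = 8.2462
d((9, 2), (-2, -7)) = 14.2127
d((9, 2), (-4, -7)) = 15.8114
d((1, 0), (-2, -7)) = 7.6158
d((1, 0), (-4, -7)) = 8.6023
d((-2, -7), (-4, -7)) = 2.0

Closest pair: (-5, -7) and (-4, -7) with distance 1.0

The closest pair is (-5, -7) and (-4, -7) with Euclidean distance 1.0. For 5 points, brute-force pairwise comparison is shown above. For large n, the divide-and-conquer algorithm (sort by x, recurse on halves, check the dividing strip) achieves O(n log n).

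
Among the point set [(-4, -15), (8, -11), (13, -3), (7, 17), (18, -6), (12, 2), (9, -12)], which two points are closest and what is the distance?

Computing all pairwise distances among 7 points:

d((-4, -15), (8, -11)) = 12.6491
d((-4, -15), (13, -3)) = 20.8087
d((-4, -15), (7, 17)) = 33.8378
d((-4, -15), (18, -6)) = 23.7697
d((-4, -15), (12, 2)) = 23.3452
d((-4, -15), (9, -12)) = 13.3417
d((8, -11), (13, -3)) = 9.434
d((8, -11), (7, 17)) = 28.0179
d((8, -11), (18, -6)) = 11.1803
d((8, -11), (12, 2)) = 13.6015
d((8, -11), (9, -12)) = 1.4142 <-- minimum
d((13, -3), (7, 17)) = 20.8806
d((13, -3), (18, -6)) = 5.831
d((13, -3), (12, 2)) = 5.099
d((13, -3), (9, -12)) = 9.8489
d((7, 17), (18, -6)) = 25.4951
d((7, 17), (12, 2)) = 15.8114
d((7, 17), (9, -12)) = 29.0689
d((18, -6), (12, 2)) = 10.0
d((18, -6), (9, -12)) = 10.8167
d((12, 2), (9, -12)) = 14.3178

Closest pair: (8, -11) and (9, -12) with distance 1.4142

The closest pair is (8, -11) and (9, -12) with Euclidean distance 1.4142. For 7 points, brute-force pairwise comparison is shown above. For large n, the divide-and-conquer algorithm (sort by x, recurse on halves, check the dividing strip) achieves O(n log n).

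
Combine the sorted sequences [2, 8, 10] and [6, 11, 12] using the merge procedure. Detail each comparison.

Merging process:

Compare 2 vs 6: take 2 from left. Merged: [2]
Compare 8 vs 6: take 6 from right. Merged: [2, 6]
Compare 8 vs 11: take 8 from left. Merged: [2, 6, 8]
Compare 10 vs 11: take 10 from left. Merged: [2, 6, 8, 10]
Append remaining from right: [11, 12]. Merged: [2, 6, 8, 10, 11, 12]

Final merged array: [2, 6, 8, 10, 11, 12]
Total comparisons: 4

The merged array is [2, 6, 8, 10, 11, 12], requiring 4 comparisons. The merge step runs in O(n) time where n is the total number of elements.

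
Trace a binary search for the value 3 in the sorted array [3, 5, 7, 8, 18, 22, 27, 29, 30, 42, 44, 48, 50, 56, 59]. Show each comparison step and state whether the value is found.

Binary search for 3 in [3, 5, 7, 8, 18, 22, 27, 29, 30, 42, 44, 48, 50, 56, 59]:

lo=0, hi=14, mid=7, arr[mid]=29 -> 29 > 3, search left half
lo=0, hi=6, mid=3, arr[mid]=8 -> 8 > 3, search left half
lo=0, hi=2, mid=1, arr[mid]=5 -> 5 > 3, search left half
lo=0, hi=0, mid=0, arr[mid]=3 -> Found target at index 0!

Binary search finds 3 at index 0 after 4 comparisons. The search repeatedly halves the search space by comparing with the middle element.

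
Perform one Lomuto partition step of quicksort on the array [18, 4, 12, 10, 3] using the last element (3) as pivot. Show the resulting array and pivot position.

Lomuto partition with pivot = 3:

Initial array: [18, 4, 12, 10, 3]

arr[0]=18 > 3: no swap
arr[1]=4 > 3: no swap
arr[2]=12 > 3: no swap
arr[3]=10 > 3: no swap

Place pivot at position 0: [3, 4, 12, 10, 18]
Pivot position: 0

After partitioning with pivot 3, the array becomes [3, 4, 12, 10, 18]. The pivot is placed at index 0. All elements to the left of the pivot are <= 3, and all elements to the right are > 3.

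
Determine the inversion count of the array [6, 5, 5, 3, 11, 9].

Finding inversions in [6, 5, 5, 3, 11, 9]:

(0, 1): arr[0]=6 > arr[1]=5
(0, 2): arr[0]=6 > arr[2]=5
(0, 3): arr[0]=6 > arr[3]=3
(1, 3): arr[1]=5 > arr[3]=3
(2, 3): arr[2]=5 > arr[3]=3
(4, 5): arr[4]=11 > arr[5]=9

Total inversions: 6

The array has 6 inversion(s): (0,1), (0,2), (0,3), (1,3), (2,3), (4,5). Each pair (i,j) satisfies i < j and arr[i] > arr[j].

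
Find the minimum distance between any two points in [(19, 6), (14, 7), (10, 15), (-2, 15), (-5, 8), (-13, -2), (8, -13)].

Computing all pairwise distances among 7 points:

d((19, 6), (14, 7)) = 5.099 <-- minimum
d((19, 6), (10, 15)) = 12.7279
d((19, 6), (-2, 15)) = 22.8473
d((19, 6), (-5, 8)) = 24.0832
d((19, 6), (-13, -2)) = 32.9848
d((19, 6), (8, -13)) = 21.9545
d((14, 7), (10, 15)) = 8.9443
d((14, 7), (-2, 15)) = 17.8885
d((14, 7), (-5, 8)) = 19.0263
d((14, 7), (-13, -2)) = 28.4605
d((14, 7), (8, -13)) = 20.8806
d((10, 15), (-2, 15)) = 12.0
d((10, 15), (-5, 8)) = 16.5529
d((10, 15), (-13, -2)) = 28.6007
d((10, 15), (8, -13)) = 28.0713
d((-2, 15), (-5, 8)) = 7.6158
d((-2, 15), (-13, -2)) = 20.2485
d((-2, 15), (8, -13)) = 29.7321
d((-5, 8), (-13, -2)) = 12.8062
d((-5, 8), (8, -13)) = 24.6982
d((-13, -2), (8, -13)) = 23.7065

Closest pair: (19, 6) and (14, 7) with distance 5.099

The closest pair is (19, 6) and (14, 7) with Euclidean distance 5.099. For 7 points, brute-force pairwise comparison is shown above. For large n, the divide-and-conquer algorithm (sort by x, recurse on halves, check the dividing strip) achieves O(n log n).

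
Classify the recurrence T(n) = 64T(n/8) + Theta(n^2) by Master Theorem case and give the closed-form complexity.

Master Theorem for T(n) = 64T(n/8) + O(n^2):

a = 64, b = 8, c = 2
log_b(a) = log_8(64) = 2.0000

Case 2: c = 2 = log_8(64) = 2.0000
T(n) = O(n^2 log n) = O(n^2 log n)

For T(n) = 64T(n/8) + O(n^2): log_8(64) = 2.0000. This is Case 2 of the Master Theorem (c = log_b(a), equal work at all levels), giving O(n^2 log n).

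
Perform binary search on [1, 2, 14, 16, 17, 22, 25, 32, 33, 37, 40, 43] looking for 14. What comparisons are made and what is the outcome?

Binary search for 14 in [1, 2, 14, 16, 17, 22, 25, 32, 33, 37, 40, 43]:

lo=0, hi=11, mid=5, arr[mid]=22 -> 22 > 14, search left half
lo=0, hi=4, mid=2, arr[mid]=14 -> Found target at index 2!

Binary search finds 14 at index 2 after 2 comparisons. The search repeatedly halves the search space by comparing with the middle element.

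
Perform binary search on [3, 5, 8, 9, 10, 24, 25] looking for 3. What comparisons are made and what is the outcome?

Binary search for 3 in [3, 5, 8, 9, 10, 24, 25]:

lo=0, hi=6, mid=3, arr[mid]=9 -> 9 > 3, search left half
lo=0, hi=2, mid=1, arr[mid]=5 -> 5 > 3, search left half
lo=0, hi=0, mid=0, arr[mid]=3 -> Found target at index 0!

Binary search finds 3 at index 0 after 3 comparisons. The search repeatedly halves the search space by comparing with the middle element.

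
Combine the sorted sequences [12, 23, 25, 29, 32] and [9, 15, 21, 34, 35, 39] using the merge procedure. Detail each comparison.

Merging process:

Compare 12 vs 9: take 9 from right. Merged: [9]
Compare 12 vs 15: take 12 from left. Merged: [9, 12]
Compare 23 vs 15: take 15 from right. Merged: [9, 12, 15]
Compare 23 vs 21: take 21 from right. Merged: [9, 12, 15, 21]
Compare 23 vs 34: take 23 from left. Merged: [9, 12, 15, 21, 23]
Compare 25 vs 34: take 25 from left. Merged: [9, 12, 15, 21, 23, 25]
Compare 29 vs 34: take 29 from left. Merged: [9, 12, 15, 21, 23, 25, 29]
Compare 32 vs 34: take 32 from left. Merged: [9, 12, 15, 21, 23, 25, 29, 32]
Append remaining from right: [34, 35, 39]. Merged: [9, 12, 15, 21, 23, 25, 29, 32, 34, 35, 39]

Final merged array: [9, 12, 15, 21, 23, 25, 29, 32, 34, 35, 39]
Total comparisons: 8

The merged array is [9, 12, 15, 21, 23, 25, 29, 32, 34, 35, 39], requiring 8 comparisons. The merge step runs in O(n) time where n is the total number of elements.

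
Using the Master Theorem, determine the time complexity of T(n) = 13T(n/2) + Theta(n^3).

Master Theorem for T(n) = 13T(n/2) + O(n^3):

a = 13, b = 2, c = 3
log_b(a) = log_2(13) = 3.7004

Case 1: c = 3 < log_2(13) = 3.7004
T(n) = O(n^(log_2 13))

For T(n) = 13T(n/2) + O(n^3): log_2(13) = 3.7004. This is Case 1 of the Master Theorem (c < log_b(a), work dominated by leaves), giving O(n^(log_2 13)).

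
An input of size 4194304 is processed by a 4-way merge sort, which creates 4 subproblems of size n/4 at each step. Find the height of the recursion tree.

For divide and conquer with division factor 4:

Problem sizes at each level:
Level 0: 4194304
Level 1: 1048576
Level 2: 262144
Level 3: 65536
Level 4: 16384
Level 5: 4096
Level 6: 1024
Level 7: 256
Level 8: 64
Level 9: 16
Level 10: 4
Level 11: 1

The root is level 0 and the size-1 base case is level 11 (the tree spans levels 0 through 11, i.e. 12 levels counting the root), so the depth is the number of divisions: log_4(4194304) = 11

The recursion tree depth is log_4(4194304) = 11. At each level, the problem size is divided by 4, so it takes 11 divisions to reduce to a base case of size 1. The algorithm makes 4 recursive calls at each level.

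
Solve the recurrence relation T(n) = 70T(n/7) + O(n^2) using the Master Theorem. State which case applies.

Master Theorem for T(n) = 70T(n/7) + O(n^2):

a = 70, b = 7, c = 2
log_b(a) = log_7(70) = 2.1833

Case 1: c = 2 < log_7(70) = 2.1833
T(n) = O(n^(log_7 70))

For T(n) = 70T(n/7) + O(n^2): log_7(70) = 2.1833. This is Case 1 of the Master Theorem (c < log_b(a), work dominated by leaves), giving O(n^(log_7 70)).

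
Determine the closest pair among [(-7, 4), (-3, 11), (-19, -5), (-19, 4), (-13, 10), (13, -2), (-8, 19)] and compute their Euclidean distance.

Computing all pairwise distances among 7 points:

d((-7, 4), (-3, 11)) = 8.0623 <-- minimum
d((-7, 4), (-19, -5)) = 15.0
d((-7, 4), (-19, 4)) = 12.0
d((-7, 4), (-13, 10)) = 8.4853
d((-7, 4), (13, -2)) = 20.8806
d((-7, 4), (-8, 19)) = 15.0333
d((-3, 11), (-19, -5)) = 22.6274
d((-3, 11), (-19, 4)) = 17.4642
d((-3, 11), (-13, 10)) = 10.0499
d((-3, 11), (13, -2)) = 20.6155
d((-3, 11), (-8, 19)) = 9.434
d((-19, -5), (-19, 4)) = 9.0
d((-19, -5), (-13, 10)) = 16.1555
d((-19, -5), (13, -2)) = 32.1403
d((-19, -5), (-8, 19)) = 26.4008
d((-19, 4), (-13, 10)) = 8.4853
d((-19, 4), (13, -2)) = 32.5576
d((-19, 4), (-8, 19)) = 18.6011
d((-13, 10), (13, -2)) = 28.6356
d((-13, 10), (-8, 19)) = 10.2956
d((13, -2), (-8, 19)) = 29.6985

Closest pair: (-7, 4) and (-3, 11) with distance 8.0623

The closest pair is (-7, 4) and (-3, 11) with Euclidean distance 8.0623. For 7 points, brute-force pairwise comparison is shown above. For large n, the divide-and-conquer algorithm (sort by x, recurse on halves, check the dividing strip) achieves O(n log n).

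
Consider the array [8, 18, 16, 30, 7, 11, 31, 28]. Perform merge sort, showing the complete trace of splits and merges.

Merge sort trace:

Split: [8, 18, 16, 30, 7, 11, 31, 28] -> [8, 18, 16, 30] and [7, 11, 31, 28]
  Split: [8, 18, 16, 30] -> [8, 18] and [16, 30]
    Split: [8, 18] -> [8] and [18]
    Merge: [8] + [18] -> [8, 18]
    Split: [16, 30] -> [16] and [30]
    Merge: [16] + [30] -> [16, 30]
  Merge: [8, 18] + [16, 30] -> [8, 16, 18, 30]
  Split: [7, 11, 31, 28] -> [7, 11] and [31, 28]
    Split: [7, 11] -> [7] and [11]
    Merge: [7] + [11] -> [7, 11]
    Split: [31, 28] -> [31] and [28]
    Merge: [31] + [28] -> [28, 31]
  Merge: [7, 11] + [28, 31] -> [7, 11, 28, 31]
Merge: [8, 16, 18, 30] + [7, 11, 28, 31] -> [7, 8, 11, 16, 18, 28, 30, 31]

Final sorted array: [7, 8, 11, 16, 18, 28, 30, 31]

The merge sort proceeds by recursively splitting the array and merging sorted halves.
After all merges, the sorted array is [7, 8, 11, 16, 18, 28, 30, 31].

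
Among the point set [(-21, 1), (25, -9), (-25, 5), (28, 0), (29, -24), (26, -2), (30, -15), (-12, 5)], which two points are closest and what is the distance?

Computing all pairwise distances among 8 points:

d((-21, 1), (25, -9)) = 47.0744
d((-21, 1), (-25, 5)) = 5.6569
d((-21, 1), (28, 0)) = 49.0102
d((-21, 1), (29, -24)) = 55.9017
d((-21, 1), (26, -2)) = 47.0956
d((-21, 1), (30, -15)) = 53.4509
d((-21, 1), (-12, 5)) = 9.8489
d((25, -9), (-25, 5)) = 51.923
d((25, -9), (28, 0)) = 9.4868
d((25, -9), (29, -24)) = 15.5242
d((25, -9), (26, -2)) = 7.0711
d((25, -9), (30, -15)) = 7.8102
d((25, -9), (-12, 5)) = 39.5601
d((-25, 5), (28, 0)) = 53.2353
d((-25, 5), (29, -24)) = 61.2944
d((-25, 5), (26, -2)) = 51.4782
d((-25, 5), (30, -15)) = 58.5235
d((-25, 5), (-12, 5)) = 13.0
d((28, 0), (29, -24)) = 24.0208
d((28, 0), (26, -2)) = 2.8284 <-- minimum
d((28, 0), (30, -15)) = 15.1327
d((28, 0), (-12, 5)) = 40.3113
d((29, -24), (26, -2)) = 22.2036
d((29, -24), (30, -15)) = 9.0554
d((29, -24), (-12, 5)) = 50.2195
d((26, -2), (30, -15)) = 13.6015
d((26, -2), (-12, 5)) = 38.6394
d((30, -15), (-12, 5)) = 46.5188

Closest pair: (28, 0) and (26, -2) with distance 2.8284

The closest pair is (28, 0) and (26, -2) with Euclidean distance 2.8284. For 8 points, brute-force pairwise comparison is shown above. For large n, the divide-and-conquer algorithm (sort by x, recurse on halves, check the dividing strip) achieves O(n log n).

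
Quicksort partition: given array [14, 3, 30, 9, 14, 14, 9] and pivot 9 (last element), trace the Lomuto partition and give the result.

Lomuto partition with pivot = 9:

Initial array: [14, 3, 30, 9, 14, 14, 9]

arr[0]=14 > 9: no swap
arr[1]=3 <= 9: swap with position 0, array becomes [3, 14, 30, 9, 14, 14, 9]
arr[2]=30 > 9: no swap
arr[3]=9 <= 9: swap with position 1, array becomes [3, 9, 30, 14, 14, 14, 9]
arr[4]=14 > 9: no swap
arr[5]=14 > 9: no swap

Place pivot at position 2: [3, 9, 9, 14, 14, 14, 30]
Pivot position: 2

After partitioning with pivot 9, the array becomes [3, 9, 9, 14, 14, 14, 30]. The pivot is placed at index 2. All elements to the left of the pivot are <= 9, and all elements to the right are > 9.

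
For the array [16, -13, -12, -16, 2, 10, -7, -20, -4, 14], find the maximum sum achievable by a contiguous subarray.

Using Kadane's algorithm on [16, -13, -12, -16, 2, 10, -7, -20, -4, 14]:

Scanning through the array:
Position 1 (value -13): max_ending_here = 3, max_so_far = 16
Position 2 (value -12): max_ending_here = -9, max_so_far = 16
Position 3 (value -16): max_ending_here = -16, max_so_far = 16
Position 4 (value 2): max_ending_here = 2, max_so_far = 16
Position 5 (value 10): max_ending_here = 12, max_so_far = 16
Position 6 (value -7): max_ending_here = 5, max_so_far = 16
Position 7 (value -20): max_ending_here = -15, max_so_far = 16
Position 8 (value -4): max_ending_here = -4, max_so_far = 16
Position 9 (value 14): max_ending_here = 14, max_so_far = 16

Maximum subarray: [16]
Maximum sum: 16

The maximum subarray is [16] with sum 16. This subarray runs from index 0 to index 0.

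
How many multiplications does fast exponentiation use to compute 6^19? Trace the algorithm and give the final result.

Computing 6^19 by squaring (build up from 6^1; each line after the first costs one multiplication):

6^1 = 6
6^2 = (6^1)^2 = 6^2 = 36
6^4 = (6^2)^2 = 36^2 = 1296
6^8 = (6^4)^2 = 1296^2 = 1679616
6^9 = 6 * 6^8 = 6 * 1679616 = 10077696
6^18 = (6^9)^2 = 10077696^2 = 101559956668416
6^19 = 6 * 6^18 = 6 * 101559956668416 = 609359740010496

Result: 609359740010496
Multiplications needed: 6 (6 lines after 6^1)

6^19 = 609359740010496. Using exponentiation by squaring, this requires 6 multiplications. The key idea: if the exponent is even, square the half-power; if odd, multiply by the base once.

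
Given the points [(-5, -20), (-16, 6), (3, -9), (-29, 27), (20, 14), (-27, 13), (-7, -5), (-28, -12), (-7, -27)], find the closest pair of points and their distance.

Computing all pairwise distances among 9 points:

d((-5, -20), (-16, 6)) = 28.2312
d((-5, -20), (3, -9)) = 13.6015
d((-5, -20), (-29, 27)) = 52.7731
d((-5, -20), (20, 14)) = 42.2019
d((-5, -20), (-27, 13)) = 39.6611
d((-5, -20), (-7, -5)) = 15.1327
d((-5, -20), (-28, -12)) = 24.3516
d((-5, -20), (-7, -27)) = 7.2801 <-- minimum
d((-16, 6), (3, -9)) = 24.2074
d((-16, 6), (-29, 27)) = 24.6982
d((-16, 6), (20, 14)) = 36.8782
d((-16, 6), (-27, 13)) = 13.0384
d((-16, 6), (-7, -5)) = 14.2127
d((-16, 6), (-28, -12)) = 21.6333
d((-16, 6), (-7, -27)) = 34.2053
d((3, -9), (-29, 27)) = 48.1664
d((3, -9), (20, 14)) = 28.6007
d((3, -9), (-27, 13)) = 37.2022
d((3, -9), (-7, -5)) = 10.7703
d((3, -9), (-28, -12)) = 31.1448
d((3, -9), (-7, -27)) = 20.5913
d((-29, 27), (20, 14)) = 50.6952
d((-29, 27), (-27, 13)) = 14.1421
d((-29, 27), (-7, -5)) = 38.833
d((-29, 27), (-28, -12)) = 39.0128
d((-29, 27), (-7, -27)) = 58.3095
d((20, 14), (-27, 13)) = 47.0106
d((20, 14), (-7, -5)) = 33.0151
d((20, 14), (-28, -12)) = 54.5894
d((20, 14), (-7, -27)) = 49.0918
d((-27, 13), (-7, -5)) = 26.9072
d((-27, 13), (-28, -12)) = 25.02
d((-27, 13), (-7, -27)) = 44.7214
d((-7, -5), (-28, -12)) = 22.1359
d((-7, -5), (-7, -27)) = 22.0
d((-28, -12), (-7, -27)) = 25.807

Closest pair: (-5, -20) and (-7, -27) with distance 7.2801

The closest pair is (-5, -20) and (-7, -27) with Euclidean distance 7.2801. For 9 points, brute-force pairwise comparison is shown above. For large n, the divide-and-conquer algorithm (sort by x, recurse on halves, check the dividing strip) achieves O(n log n).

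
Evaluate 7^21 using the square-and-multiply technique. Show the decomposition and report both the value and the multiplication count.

Computing 7^21 by squaring (build up from 7^1; each line after the first costs one multiplication):

7^1 = 7
7^2 = (7^1)^2 = 7^2 = 49
7^4 = (7^2)^2 = 49^2 = 2401
7^5 = 7 * 7^4 = 7 * 2401 = 16807
7^10 = (7^5)^2 = 16807^2 = 282475249
7^20 = (7^10)^2 = 282475249^2 = 79792266297612001
7^21 = 7 * 7^20 = 7 * 79792266297612001 = 558545864083284007

Result: 558545864083284007
Multiplications needed: 6 (6 lines after 7^1)

7^21 = 558545864083284007. Using exponentiation by squaring, this requires 6 multiplications. The key idea: if the exponent is even, square the half-power; if odd, multiply by the base once.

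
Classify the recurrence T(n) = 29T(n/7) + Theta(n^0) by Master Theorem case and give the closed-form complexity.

Master Theorem for T(n) = 29T(n/7) + O(n^0):

a = 29, b = 7, c = 0
log_b(a) = log_7(29) = 1.7304

Case 1: c = 0 < log_7(29) = 1.7304
T(n) = O(n^(log_7 29))

For T(n) = 29T(n/7) + O(n^0): log_7(29) = 1.7304. This is Case 1 of the Master Theorem (c < log_b(a), work dominated by leaves), giving O(n^(log_7 29)).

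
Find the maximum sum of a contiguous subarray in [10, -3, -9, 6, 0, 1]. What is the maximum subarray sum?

Using Kadane's algorithm on [10, -3, -9, 6, 0, 1]:

Scanning through the array:
Position 1 (value -3): max_ending_here = 7, max_so_far = 10
Position 2 (value -9): max_ending_here = -2, max_so_far = 10
Position 3 (value 6): max_ending_here = 6, max_so_far = 10
Position 4 (value 0): max_ending_here = 6, max_so_far = 10
Position 5 (value 1): max_ending_here = 7, max_so_far = 10

Maximum subarray: [10]
Maximum sum: 10

The maximum subarray is [10] with sum 10. This subarray runs from index 0 to index 0.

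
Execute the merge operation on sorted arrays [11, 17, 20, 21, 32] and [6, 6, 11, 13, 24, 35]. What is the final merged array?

Merging process:

Compare 11 vs 6: take 6 from right. Merged: [6]
Compare 11 vs 6: take 6 from right. Merged: [6, 6]
Compare 11 vs 11: take 11 from left. Merged: [6, 6, 11]
Compare 17 vs 11: take 11 from right. Merged: [6, 6, 11, 11]
Compare 17 vs 13: take 13 from right. Merged: [6, 6, 11, 11, 13]
Compare 17 vs 24: take 17 from left. Merged: [6, 6, 11, 11, 13, 17]
Compare 20 vs 24: take 20 from left. Merged: [6, 6, 11, 11, 13, 17, 20]
Compare 21 vs 24: take 21 from left. Merged: [6, 6, 11, 11, 13, 17, 20, 21]
Compare 32 vs 24: take 24 from right. Merged: [6, 6, 11, 11, 13, 17, 20, 21, 24]
Compare 32 vs 35: take 32 from left. Merged: [6, 6, 11, 11, 13, 17, 20, 21, 24, 32]
Append remaining from right: [35]. Merged: [6, 6, 11, 11, 13, 17, 20, 21, 24, 32, 35]

Final merged array: [6, 6, 11, 11, 13, 17, 20, 21, 24, 32, 35]
Total comparisons: 10

The merged array is [6, 6, 11, 11, 13, 17, 20, 21, 24, 32, 35], requiring 10 comparisons. The merge step runs in O(n) time where n is the total number of elements.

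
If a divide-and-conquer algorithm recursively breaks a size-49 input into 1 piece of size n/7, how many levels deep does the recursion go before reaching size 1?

For divide and conquer with division factor 7:

Problem sizes at each level:
Level 0: 49
Level 1: 7
Level 2: 1

The root is level 0 and the size-1 base case is level 2 (the tree spans levels 0 through 2, i.e. 3 levels counting the root), so the depth is the number of divisions: log_7(49) = 2

The recursion tree depth is log_7(49) = 2. At each level, the problem size is divided by 7, so it takes 2 divisions to reduce to a base case of size 1. The algorithm makes 1 recursive call at each level.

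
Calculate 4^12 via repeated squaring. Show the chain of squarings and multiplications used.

Computing 4^12 by squaring (build up from 4^1; each line after the first costs one multiplication):

4^1 = 4
4^2 = (4^1)^2 = 4^2 = 16
4^3 = 4 * 4^2 = 4 * 16 = 64
4^6 = (4^3)^2 = 64^2 = 4096
4^12 = (4^6)^2 = 4096^2 = 16777216

Result: 16777216
Multiplications needed: 4 (4 lines after 4^1)

4^12 = 16777216. Using exponentiation by squaring, this requires 4 multiplications. The key idea: if the exponent is even, square the half-power; if odd, multiply by the base once.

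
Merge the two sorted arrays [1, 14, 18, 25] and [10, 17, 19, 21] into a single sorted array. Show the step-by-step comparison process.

Merging process:

Compare 1 vs 10: take 1 from left. Merged: [1]
Compare 14 vs 10: take 10 from right. Merged: [1, 10]
Compare 14 vs 17: take 14 from left. Merged: [1, 10, 14]
Compare 18 vs 17: take 17 from right. Merged: [1, 10, 14, 17]
Compare 18 vs 19: take 18 from left. Merged: [1, 10, 14, 17, 18]
Compare 25 vs 19: take 19 from right. Merged: [1, 10, 14, 17, 18, 19]
Compare 25 vs 21: take 21 from right. Merged: [1, 10, 14, 17, 18, 19, 21]
Append remaining from left: [25]. Merged: [1, 10, 14, 17, 18, 19, 21, 25]

Final merged array: [1, 10, 14, 17, 18, 19, 21, 25]
Total comparisons: 7

The merged array is [1, 10, 14, 17, 18, 19, 21, 25], requiring 7 comparisons. The merge step runs in O(n) time where n is the total number of elements.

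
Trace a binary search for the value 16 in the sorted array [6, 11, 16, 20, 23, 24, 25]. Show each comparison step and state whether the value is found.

Binary search for 16 in [6, 11, 16, 20, 23, 24, 25]:

lo=0, hi=6, mid=3, arr[mid]=20 -> 20 > 16, search left half
lo=0, hi=2, mid=1, arr[mid]=11 -> 11 < 16, search right half
lo=2, hi=2, mid=2, arr[mid]=16 -> Found target at index 2!

Binary search finds 16 at index 2 after 3 comparisons. The search repeatedly halves the search space by comparing with the middle element.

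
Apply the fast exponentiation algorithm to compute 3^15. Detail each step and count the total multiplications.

Computing 3^15 by squaring (build up from 3^1; each line after the first costs one multiplication):

3^1 = 3
3^2 = (3^1)^2 = 3^2 = 9
3^3 = 3 * 3^2 = 3 * 9 = 27
3^6 = (3^3)^2 = 27^2 = 729
3^7 = 3 * 3^6 = 3 * 729 = 2187
3^14 = (3^7)^2 = 2187^2 = 4782969
3^15 = 3 * 3^14 = 3 * 4782969 = 14348907

Result: 14348907
Multiplications needed: 6 (6 lines after 3^1)

3^15 = 14348907. Using exponentiation by squaring, this requires 6 multiplications. The key idea: if the exponent is even, square the half-power; if odd, multiply by the base once.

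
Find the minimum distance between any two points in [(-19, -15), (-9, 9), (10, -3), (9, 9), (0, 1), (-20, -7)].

Computing all pairwise distances among 6 points:

d((-19, -15), (-9, 9)) = 26.0
d((-19, -15), (10, -3)) = 31.3847
d((-19, -15), (9, 9)) = 36.8782
d((-19, -15), (0, 1)) = 24.8395
d((-19, -15), (-20, -7)) = 8.0623 <-- minimum
d((-9, 9), (10, -3)) = 22.4722
d((-9, 9), (9, 9)) = 18.0
d((-9, 9), (0, 1)) = 12.0416
d((-9, 9), (-20, -7)) = 19.4165
d((10, -3), (9, 9)) = 12.0416
d((10, -3), (0, 1)) = 10.7703
d((10, -3), (-20, -7)) = 30.2655
d((9, 9), (0, 1)) = 12.0416
d((9, 9), (-20, -7)) = 33.121
d((0, 1), (-20, -7)) = 21.5407

Closest pair: (-19, -15) and (-20, -7) with distance 8.0623

The closest pair is (-19, -15) and (-20, -7) with Euclidean distance 8.0623. For 6 points, brute-force pairwise comparison is shown above. For large n, the divide-and-conquer algorithm (sort by x, recurse on halves, check the dividing strip) achieves O(n log n).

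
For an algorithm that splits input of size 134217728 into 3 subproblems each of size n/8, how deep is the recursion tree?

For divide and conquer with division factor 8:

Problem sizes at each level:
Level 0: 134217728
Level 1: 16777216
Level 2: 2097152
Level 3: 262144
Level 4: 32768
Level 5: 4096
Level 6: 512
Level 7: 64
Level 8: 8
Level 9: 1

The root is level 0 and the size-1 base case is level 9 (the tree spans levels 0 through 9, i.e. 10 levels counting the root), so the depth is the number of divisions: log_8(134217728) = 9

The recursion tree depth is log_8(134217728) = 9. At each level, the problem size is divided by 8, so it takes 9 divisions to reduce to a base case of size 1. The algorithm makes 3 recursive calls at each level.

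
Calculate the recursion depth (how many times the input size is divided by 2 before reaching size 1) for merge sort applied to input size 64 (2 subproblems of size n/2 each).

For divide and conquer with division factor 2:

Problem sizes at each level:
Level 0: 64
Level 1: 32
Level 2: 16
Level 3: 8
Level 4: 4
Level 5: 2
Level 6: 1

The root is level 0 and the size-1 base case is level 6 (the tree spans levels 0 through 6, i.e. 7 levels counting the root), so the depth is the number of divisions: log_2(64) = 6

The recursion tree depth is log_2(64) = 6. At each level, the problem size is divided by 2, so it takes 6 divisions to reduce to a base case of size 1. The algorithm makes 2 recursive calls at each level.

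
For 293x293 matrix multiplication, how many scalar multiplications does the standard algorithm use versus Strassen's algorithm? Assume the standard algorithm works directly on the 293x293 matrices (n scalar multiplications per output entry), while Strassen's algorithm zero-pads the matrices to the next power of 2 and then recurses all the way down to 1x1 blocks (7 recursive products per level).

Matrix multiplication for 293x293 matrices:

Strassen's algorithm requires power-of-2 dimensions. Pad 293x293 to 512x512 (next power of 2).

Standard algorithm: 293^3 = 25153757 multiplications
Strassen's algorithm: 7^(log2(512)) = 7^9 = 40353607 multiplications
Difference: 25153757 - 40353607 = -15199850 (Strassen uses MORE here due to padding overhead — for small or just-over-power-of-2 n, padding can outweigh the per-level savings)

Standard: 25153757 multiplications (293^3). Strassen: 40353607 multiplications (7^9, after padding to 512x512). Strassen reduces 8 recursive multiplications to 7 at each level.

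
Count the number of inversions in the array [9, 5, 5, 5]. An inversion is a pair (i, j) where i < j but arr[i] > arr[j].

Finding inversions in [9, 5, 5, 5]:

(0, 1): arr[0]=9 > arr[1]=5
(0, 2): arr[0]=9 > arr[2]=5
(0, 3): arr[0]=9 > arr[3]=5

Total inversions: 3

The array has 3 inversion(s): (0,1), (0,2), (0,3). Each pair (i,j) satisfies i < j and arr[i] > arr[j].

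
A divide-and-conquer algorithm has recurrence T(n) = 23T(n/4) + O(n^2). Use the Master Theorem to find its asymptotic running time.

Master Theorem for T(n) = 23T(n/4) + O(n^2):

a = 23, b = 4, c = 2
log_b(a) = log_4(23) = 2.2618

Case 1: c = 2 < log_4(23) = 2.2618
T(n) = O(n^(log_4 23))

For T(n) = 23T(n/4) + O(n^2): log_4(23) = 2.2618. This is Case 1 of the Master Theorem (c < log_b(a), work dominated by leaves), giving O(n^(log_4 23)).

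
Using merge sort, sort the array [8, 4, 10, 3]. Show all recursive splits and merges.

Merge sort trace:

Split: [8, 4, 10, 3] -> [8, 4] and [10, 3]
  Split: [8, 4] -> [8] and [4]
  Merge: [8] + [4] -> [4, 8]
  Split: [10, 3] -> [10] and [3]
  Merge: [10] + [3] -> [3, 10]
Merge: [4, 8] + [3, 10] -> [3, 4, 8, 10]

Final sorted array: [3, 4, 8, 10]

The merge sort proceeds by recursively splitting the array and merging sorted halves.
After all merges, the sorted array is [3, 4, 8, 10].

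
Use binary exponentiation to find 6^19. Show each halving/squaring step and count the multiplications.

Computing 6^19 by squaring (build up from 6^1; each line after the first costs one multiplication):

6^1 = 6
6^2 = (6^1)^2 = 6^2 = 36
6^4 = (6^2)^2 = 36^2 = 1296
6^8 = (6^4)^2 = 1296^2 = 1679616
6^9 = 6 * 6^8 = 6 * 1679616 = 10077696
6^18 = (6^9)^2 = 10077696^2 = 101559956668416
6^19 = 6 * 6^18 = 6 * 101559956668416 = 609359740010496

Result: 609359740010496
Multiplications needed: 6 (6 lines after 6^1)

6^19 = 609359740010496. Using exponentiation by squaring, this requires 6 multiplications. The key idea: if the exponent is even, square the half-power; if odd, multiply by the base once.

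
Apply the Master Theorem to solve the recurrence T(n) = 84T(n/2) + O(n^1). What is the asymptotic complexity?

Master Theorem for T(n) = 84T(n/2) + O(n^1):

a = 84, b = 2, c = 1
log_b(a) = log_2(84) = 6.3923

Case 1: c = 1 < log_2(84) = 6.3923
T(n) = O(n^(log_2 84))

For T(n) = 84T(n/2) + O(n^1): log_2(84) = 6.3923. This is Case 1 of the Master Theorem (c < log_b(a), work dominated by leaves), giving O(n^(log_2 84)).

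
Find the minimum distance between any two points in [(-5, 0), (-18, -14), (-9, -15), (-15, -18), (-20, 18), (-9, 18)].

Computing all pairwise distances among 6 points:

d((-5, 0), (-18, -14)) = 19.105
d((-5, 0), (-9, -15)) = 15.5242
d((-5, 0), (-15, -18)) = 20.5913
d((-5, 0), (-20, 18)) = 23.4307
d((-5, 0), (-9, 18)) = 18.4391
d((-18, -14), (-9, -15)) = 9.0554
d((-18, -14), (-15, -18)) = 5.0 <-- minimum
d((-18, -14), (-20, 18)) = 32.0624
d((-18, -14), (-9, 18)) = 33.2415
d((-9, -15), (-15, -18)) = 6.7082
d((-9, -15), (-20, 18)) = 34.7851
d((-9, -15), (-9, 18)) = 33.0
d((-15, -18), (-20, 18)) = 36.3456
d((-15, -18), (-9, 18)) = 36.4966
d((-20, 18), (-9, 18)) = 11.0

Closest pair: (-18, -14) and (-15, -18) with distance 5.0

The closest pair is (-18, -14) and (-15, -18) with Euclidean distance 5.0. For 6 points, brute-force pairwise comparison is shown above. For large n, the divide-and-conquer algorithm (sort by x, recurse on halves, check the dividing strip) achieves O(n log n).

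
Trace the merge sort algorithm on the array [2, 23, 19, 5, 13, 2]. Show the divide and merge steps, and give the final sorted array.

Merge sort trace:

Split: [2, 23, 19, 5, 13, 2] -> [2, 23, 19] and [5, 13, 2]
  Split: [2, 23, 19] -> [2] and [23, 19]
    Split: [23, 19] -> [23] and [19]
    Merge: [23] + [19] -> [19, 23]
  Merge: [2] + [19, 23] -> [2, 19, 23]
  Split: [5, 13, 2] -> [5] and [13, 2]
    Split: [13, 2] -> [13] and [2]
    Merge: [13] + [2] -> [2, 13]
  Merge: [5] + [2, 13] -> [2, 5, 13]
Merge: [2, 19, 23] + [2, 5, 13] -> [2, 2, 5, 13, 19, 23]

Final sorted array: [2, 2, 5, 13, 19, 23]

The merge sort proceeds by recursively splitting the array and merging sorted halves.
After all merges, the sorted array is [2, 2, 5, 13, 19, 23].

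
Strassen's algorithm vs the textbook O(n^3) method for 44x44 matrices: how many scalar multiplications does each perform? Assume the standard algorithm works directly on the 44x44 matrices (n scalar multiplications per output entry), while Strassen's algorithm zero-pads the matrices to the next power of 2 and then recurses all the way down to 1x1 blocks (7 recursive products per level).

Matrix multiplication for 44x44 matrices:

Strassen's algorithm requires power-of-2 dimensions. Pad 44x44 to 64x64 (next power of 2).

Standard algorithm: 44^3 = 85184 multiplications
Strassen's algorithm: 7^(log2(64)) = 7^6 = 117649 multiplications
Difference: 85184 - 117649 = -32465 (Strassen uses MORE here due to padding overhead — for small or just-over-power-of-2 n, padding can outweigh the per-level savings)

Standard: 85184 multiplications (44^3). Strassen: 117649 multiplications (7^6, after padding to 64x64). Strassen reduces 8 recursive multiplications to 7 at each level.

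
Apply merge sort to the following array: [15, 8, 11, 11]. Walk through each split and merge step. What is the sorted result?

Merge sort trace:

Split: [15, 8, 11, 11] -> [15, 8] and [11, 11]
  Split: [15, 8] -> [15] and [8]
  Merge: [15] + [8] -> [8, 15]
  Split: [11, 11] -> [11] and [11]
  Merge: [11] + [11] -> [11, 11]
Merge: [8, 15] + [11, 11] -> [8, 11, 11, 15]

Final sorted array: [8, 11, 11, 15]

The merge sort proceeds by recursively splitting the array and merging sorted halves.
After all merges, the sorted array is [8, 11, 11, 15].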